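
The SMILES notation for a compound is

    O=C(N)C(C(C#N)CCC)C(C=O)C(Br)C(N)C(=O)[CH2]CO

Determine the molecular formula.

Walk through each heavy atom and fill implicit hydrogens from standard valence (C 4, N 3, O 2, S 2, halogen 1):
  atom 1: O, bond orders sum to 2 (valence 2) → 0 H
  atom 2: C, bond orders sum to 4 (valence 4) → 0 H
  atom 3: N, bond orders sum to 1 (valence 3) → 2 H
  atom 4: C, bond orders sum to 3 (valence 4) → 1 H
  atom 5: C, bond orders sum to 3 (valence 4) → 1 H
  atom 6: C, bond orders sum to 4 (valence 4) → 0 H
  atom 7: N, bond orders sum to 3 (valence 3) → 0 H
  atom 8: C, bond orders sum to 2 (valence 4) → 2 H
  atom 9: C, bond orders sum to 2 (valence 4) → 2 H
  atom 10: C, bond orders sum to 1 (valence 4) → 3 H
  atom 11: C, bond orders sum to 3 (valence 4) → 1 H
  atom 12: C, bond orders sum to 3 (valence 4) → 1 H
  atom 13: O, bond orders sum to 2 (valence 2) → 0 H
  atom 14: C, bond orders sum to 3 (valence 4) → 1 H
  atom 15: Br (halogen, monovalent) → 0 H
  atom 16: C, bond orders sum to 3 (valence 4) → 1 H
  atom 17: N, bond orders sum to 1 (valence 3) → 2 H
  atom 18: C, bond orders sum to 4 (valence 4) → 0 H
  atom 19: O, bond orders sum to 2 (valence 2) → 0 H
  atom 20: C with explicit H count 2
  atom 21: C, bond orders sum to 2 (valence 4) → 2 H
  atom 22: O, bond orders sum to 1 (valence 2) → 1 H
Totals → C:14, H:22, Br:1, N:3, O:4.

C14H22BrN3O4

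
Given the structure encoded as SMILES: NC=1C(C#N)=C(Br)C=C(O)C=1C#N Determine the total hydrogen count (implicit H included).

4

Walk through each heavy atom and fill implicit hydrogens from standard valence (C 4, N 3, O 2, S 2, halogen 1):
  atom 1: N, bond orders sum to 1 (valence 3) → 2 H
  atom 2: C, bond orders sum to 4 (valence 4) → 0 H
  atom 3: C, bond orders sum to 4 (valence 4) → 0 H
  atom 4: C, bond orders sum to 4 (valence 4) → 0 H
  atom 5: N, bond orders sum to 3 (valence 3) → 0 H
  atom 6: C, bond orders sum to 4 (valence 4) → 0 H
  atom 7: Br (halogen, monovalent) → 0 H
  atom 8: C, bond orders sum to 3 (valence 4) → 1 H
  atom 9: C, bond orders sum to 4 (valence 4) → 0 H
  atom 10: O, bond orders sum to 1 (valence 2) → 1 H
  atom 11: C, bond orders sum to 4 (valence 4) → 0 H
  atom 12: C, bond orders sum to 4 (valence 4) → 0 H
  atom 13: N, bond orders sum to 3 (valence 3) → 0 H
Total hydrogens: 4.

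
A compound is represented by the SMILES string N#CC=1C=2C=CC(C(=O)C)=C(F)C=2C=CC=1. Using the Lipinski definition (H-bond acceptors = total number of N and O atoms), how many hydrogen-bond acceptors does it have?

2

N atoms: 1; O atoms: 1.
Lipinski HBA = 1 + 1 = 2.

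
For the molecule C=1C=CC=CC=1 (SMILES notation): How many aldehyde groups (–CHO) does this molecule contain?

0

Scan the SMILES for the aldehyde motif — none present.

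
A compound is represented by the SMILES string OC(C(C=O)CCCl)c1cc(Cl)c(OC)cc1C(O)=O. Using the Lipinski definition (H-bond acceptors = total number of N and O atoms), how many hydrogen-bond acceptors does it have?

N atoms: 0; O atoms: 5.
Lipinski HBA = 0 + 5 = 5.

5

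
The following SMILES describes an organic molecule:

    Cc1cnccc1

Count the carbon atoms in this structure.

6

Count every carbon token in the SMILES (each C, including those in ring-closure positions and inside branches).
Carbon count: 6.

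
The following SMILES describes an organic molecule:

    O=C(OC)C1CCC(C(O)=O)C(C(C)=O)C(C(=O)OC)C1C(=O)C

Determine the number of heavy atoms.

Every atom symbol written in the SMILES (organic subset) is one heavy atom; implicit H are not written.
Heavy atoms by element → C:16, O:8.
Total: 24.

24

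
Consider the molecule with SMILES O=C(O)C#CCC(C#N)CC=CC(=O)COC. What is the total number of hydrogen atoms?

13

Walk through each heavy atom and fill implicit hydrogens from standard valence (C 4, N 3, O 2, S 2, halogen 1):
  atom 1: O, bond orders sum to 2 (valence 2) → 0 H
  atom 2: C, bond orders sum to 4 (valence 4) → 0 H
  atom 3: O, bond orders sum to 1 (valence 2) → 1 H
  atom 4: C, bond orders sum to 4 (valence 4) → 0 H
  atom 5: C, bond orders sum to 4 (valence 4) → 0 H
  atom 6: C, bond orders sum to 2 (valence 4) → 2 H
  atom 7: C, bond orders sum to 3 (valence 4) → 1 H
  atom 8: C, bond orders sum to 4 (valence 4) → 0 H
  atom 9: N, bond orders sum to 3 (valence 3) → 0 H
  atom 10: C, bond orders sum to 2 (valence 4) → 2 H
  atom 11: C, bond orders sum to 3 (valence 4) → 1 H
  atom 12: C, bond orders sum to 3 (valence 4) → 1 H
  atom 13: C, bond orders sum to 4 (valence 4) → 0 H
  atom 14: O, bond orders sum to 2 (valence 2) → 0 H
  atom 15: C, bond orders sum to 2 (valence 4) → 2 H
  atom 16: O, bond orders sum to 2 (valence 2) → 0 H
  atom 17: C, bond orders sum to 1 (valence 4) → 3 H
Total hydrogens: 13.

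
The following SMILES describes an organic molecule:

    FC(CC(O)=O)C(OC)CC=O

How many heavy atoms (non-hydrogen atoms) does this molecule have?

Every atom symbol written in the SMILES (organic subset) is one heavy atom; implicit H are not written.
Heavy atoms by element → C:7, F:1, O:4.
Total: 12.

12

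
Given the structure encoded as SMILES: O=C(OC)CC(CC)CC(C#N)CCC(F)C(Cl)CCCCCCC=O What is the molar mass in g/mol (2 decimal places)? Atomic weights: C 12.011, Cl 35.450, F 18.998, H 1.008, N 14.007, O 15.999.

389.94 g/mol

First, the molecular formula is C20H33ClFNO3 (counting implicit H from valence).
  C: 20 × 12.011 = 240.220
  Cl: 1 × 35.450 = 35.450
  F: 1 × 18.998 = 18.998
  H: 33 × 1.008 = 33.264
  N: 1 × 14.007 = 14.007
  O: 3 × 15.999 = 47.997
Sum: 20×12.011 + 1×35.450 + 1×18.998 + 33×1.008 + 1×14.007 + 3×15.999 = 389.936 → 389.94 g/mol.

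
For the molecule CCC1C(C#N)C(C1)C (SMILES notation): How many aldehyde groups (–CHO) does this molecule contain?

Scan the SMILES for the aldehyde motif — none present.
Groups that are present: 1 nitrile.

0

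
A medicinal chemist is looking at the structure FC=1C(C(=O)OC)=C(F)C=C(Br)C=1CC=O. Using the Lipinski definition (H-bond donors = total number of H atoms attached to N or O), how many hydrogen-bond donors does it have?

0

Donors: find every N or O and count the H atoms it carries.
  atom 5 (O): bond orders sum to 2 → 0 H
  atom 6 (O): bond orders sum to 2 → 0 H
  atom 16 (O): bond orders sum to 2 → 0 H
Lipinski HBD = 0.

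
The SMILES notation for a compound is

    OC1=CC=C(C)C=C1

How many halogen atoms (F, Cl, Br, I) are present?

Scan the SMILES for the halogen motif — none present.
Groups that are present: 1 hydroxyl.

0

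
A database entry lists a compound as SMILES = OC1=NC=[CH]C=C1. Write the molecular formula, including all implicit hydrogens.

C5H5NO

Walk through each heavy atom and fill implicit hydrogens from standard valence (C 4, N 3, O 2, S 2, halogen 1):
  atom 1: O, bond orders sum to 1 (valence 2) → 1 H
  atom 2: C, bond orders sum to 4 (valence 4) → 0 H
  atom 3: N, bond orders sum to 3 (valence 3) → 0 H
  atom 4: C, bond orders sum to 3 (valence 4) → 1 H
  atom 5: C with explicit H count 1
  atom 6: C, bond orders sum to 3 (valence 4) → 1 H
  atom 7: C, bond orders sum to 3 (valence 4) → 1 H
Totals → C:5, H:5, N:1, O:1.
In Hill order: C5H5NO.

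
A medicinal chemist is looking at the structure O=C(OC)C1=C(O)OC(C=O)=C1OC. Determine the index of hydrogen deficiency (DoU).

Molecular formula: C8H8O6.
DoU = (2C + 2 + N − H − X) / 2, where X is the halogen count and O/S are ignored.
    = (2·8 + 2 + 0 − 8 − 0) / 2 = 10 / 2 = 5.

5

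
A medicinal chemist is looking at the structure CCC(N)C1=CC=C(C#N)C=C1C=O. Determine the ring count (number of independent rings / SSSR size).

In SMILES, each pair of matching ring-closure digits denotes one ring-closing bond; the number of such bonds equals the number of independent rings.
Ring-closure bonds here: 1.

1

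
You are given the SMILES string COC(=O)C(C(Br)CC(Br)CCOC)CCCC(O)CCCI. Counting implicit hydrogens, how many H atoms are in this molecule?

29

Walk through each heavy atom and fill implicit hydrogens from standard valence (C 4, N 3, O 2, S 2, halogen 1):
  atom 1: C, bond orders sum to 1 (valence 4) → 3 H
  atom 2: O, bond orders sum to 2 (valence 2) → 0 H
  atom 3: C, bond orders sum to 4 (valence 4) → 0 H
  atom 4: O, bond orders sum to 2 (valence 2) → 0 H
  atom 5: C, bond orders sum to 3 (valence 4) → 1 H
  atom 6: C, bond orders sum to 3 (valence 4) → 1 H
  atom 7: Br (halogen, monovalent) → 0 H
  atom 8: C, bond orders sum to 2 (valence 4) → 2 H
  atom 9: C, bond orders sum to 3 (valence 4) → 1 H
  atom 10: Br (halogen, monovalent) → 0 H
  atom 11: C, bond orders sum to 2 (valence 4) → 2 H
  atom 12: C, bond orders sum to 2 (valence 4) → 2 H
  atom 13: O, bond orders sum to 2 (valence 2) → 0 H
  atom 14: C, bond orders sum to 1 (valence 4) → 3 H
  atom 15: C, bond orders sum to 2 (valence 4) → 2 H
  atom 16: C, bond orders sum to 2 (valence 4) → 2 H
  atom 17: C, bond orders sum to 2 (valence 4) → 2 H
  atom 18: C, bond orders sum to 3 (valence 4) → 1 H
  atom 19: O, bond orders sum to 1 (valence 2) → 1 H
  atom 20: C, bond orders sum to 2 (valence 4) → 2 H
  atom 21: C, bond orders sum to 2 (valence 4) → 2 H
  atom 22: C, bond orders sum to 2 (valence 4) → 2 H
  atom 23: I (halogen, monovalent) → 0 H
Total hydrogens: 29.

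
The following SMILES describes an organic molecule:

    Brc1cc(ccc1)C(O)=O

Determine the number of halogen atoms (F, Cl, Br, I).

1

Halogen atoms appear at heavy-atom position 1 (1×Br).
Other groups present: 1 carboxylic acid.
Halogen count: 1.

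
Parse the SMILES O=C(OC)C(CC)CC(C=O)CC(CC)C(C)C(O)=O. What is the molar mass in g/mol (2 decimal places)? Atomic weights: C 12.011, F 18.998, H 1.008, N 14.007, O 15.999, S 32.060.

First, the molecular formula is C15H26O5 (counting implicit H from valence).
  C: 15 × 12.011 = 180.165
  H: 26 × 1.008 = 26.208
  O: 5 × 15.999 = 79.995
Sum: 15×12.011 + 26×1.008 + 5×15.999 = 286.368 → 286.37 g/mol.

286.37 g/mol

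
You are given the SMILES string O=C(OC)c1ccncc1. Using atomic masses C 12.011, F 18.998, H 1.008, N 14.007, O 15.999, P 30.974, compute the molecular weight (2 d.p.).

137.14 g/mol

First, the molecular formula is C7H7NO2 (counting implicit H from valence).
  C: 7 × 12.011 = 84.077
  H: 7 × 1.008 = 7.056
  N: 1 × 14.007 = 14.007
  O: 2 × 15.999 = 31.998
Sum: 7×12.011 + 7×1.008 + 1×14.007 + 2×15.999 = 137.138 → 137.14 g/mol.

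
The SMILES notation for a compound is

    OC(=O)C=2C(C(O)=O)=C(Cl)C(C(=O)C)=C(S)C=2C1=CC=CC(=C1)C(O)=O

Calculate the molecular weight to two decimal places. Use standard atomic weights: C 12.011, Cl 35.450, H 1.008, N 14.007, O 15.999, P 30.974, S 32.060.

394.78 g/mol

First, the molecular formula is C17H11ClO7S (counting implicit H from valence).
  C: 17 × 12.011 = 204.187
  Cl: 1 × 35.450 = 35.450
  H: 11 × 1.008 = 11.088
  O: 7 × 15.999 = 111.993
  S: 1 × 32.060 = 32.060
Sum: 17×12.011 + 1×35.450 + 11×1.008 + 7×15.999 + 1×32.060 = 394.778 → 394.78 g/mol.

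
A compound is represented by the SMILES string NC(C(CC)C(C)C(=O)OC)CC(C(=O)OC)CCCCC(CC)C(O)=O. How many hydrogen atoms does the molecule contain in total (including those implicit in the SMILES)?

37

Walk through each heavy atom and fill implicit hydrogens from standard valence (C 4, N 3, O 2, S 2, halogen 1):
  atom 1: N, bond orders sum to 1 (valence 3) → 2 H
  atom 2: C, bond orders sum to 3 (valence 4) → 1 H
  atom 3: C, bond orders sum to 3 (valence 4) → 1 H
  atom 4: C, bond orders sum to 2 (valence 4) → 2 H
  atom 5: C, bond orders sum to 1 (valence 4) → 3 H
  atom 6: C, bond orders sum to 3 (valence 4) → 1 H
  atom 7: C, bond orders sum to 1 (valence 4) → 3 H
  atom 8: C, bond orders sum to 4 (valence 4) → 0 H
  atom 9: O, bond orders sum to 2 (valence 2) → 0 H
  atom 10: O, bond orders sum to 2 (valence 2) → 0 H
  atom 11: C, bond orders sum to 1 (valence 4) → 3 H
  atom 12: C, bond orders sum to 2 (valence 4) → 2 H
  atom 13: C, bond orders sum to 3 (valence 4) → 1 H
  atom 14: C, bond orders sum to 4 (valence 4) → 0 H
  atom 15: O, bond orders sum to 2 (valence 2) → 0 H
  atom 16: O, bond orders sum to 2 (valence 2) → 0 H
  atom 17: C, bond orders sum to 1 (valence 4) → 3 H
  atom 18: C, bond orders sum to 2 (valence 4) → 2 H
  atom 19: C, bond orders sum to 2 (valence 4) → 2 H
  atom 20: C, bond orders sum to 2 (valence 4) → 2 H
  atom 21: C, bond orders sum to 2 (valence 4) → 2 H
  atom 22: C, bond orders sum to 3 (valence 4) → 1 H
  atom 23: C, bond orders sum to 2 (valence 4) → 2 H
  atom 24: C, bond orders sum to 1 (valence 4) → 3 H
  atom 25: C, bond orders sum to 4 (valence 4) → 0 H
  atom 26: O, bond orders sum to 1 (valence 2) → 1 H
  atom 27: O, bond orders sum to 2 (valence 2) → 0 H
Total hydrogens: 37.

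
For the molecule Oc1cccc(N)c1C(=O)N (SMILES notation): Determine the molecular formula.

Walk through each heavy atom and fill implicit hydrogens from standard valence (C 4, N 3, O 2, S 2, halogen 1); for lowercase aromatic atoms, an aromatic c carries 1 H when it has two neighbours and 0 H with three, and aromatic n carries 0 H:
  atom 1: O, bond orders sum to 1 (valence 2) → 1 H
  atom 2: aromatic c, 3 neighbours → 0 H
  atom 3: aromatic c, 2 neighbours → 1 H
  atom 4: aromatic c, 2 neighbours → 1 H
  atom 5: aromatic c, 2 neighbours → 1 H
  atom 6: aromatic c, 3 neighbours → 0 H
  atom 7: N, bond orders sum to 1 (valence 3) → 2 H
  atom 8: aromatic c, 3 neighbours → 0 H
  atom 9: C, bond orders sum to 4 (valence 4) → 0 H
  atom 10: O, bond orders sum to 2 (valence 2) → 0 H
  atom 11: N, bond orders sum to 1 (valence 3) → 2 H
Totals → C:7, H:8, N:2, O:2.
In Hill order: C7H8N2O2.

C7H8N2O2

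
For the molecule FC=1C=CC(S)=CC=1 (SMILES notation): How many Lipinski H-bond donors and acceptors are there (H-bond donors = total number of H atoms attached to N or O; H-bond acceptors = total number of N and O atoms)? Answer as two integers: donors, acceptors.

Donors: find every N or O and count the H atoms it carries.
  (no N or O atoms present)
Lipinski HBD = 0.
Acceptors: N atoms = 0, O atoms = 0 → HBA = 0.

0, 0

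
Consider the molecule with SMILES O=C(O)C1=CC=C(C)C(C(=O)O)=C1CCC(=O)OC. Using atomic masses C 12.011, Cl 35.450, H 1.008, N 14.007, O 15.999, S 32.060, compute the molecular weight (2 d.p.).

266.25 g/mol

First, the molecular formula is C13H14O6 (counting implicit H from valence).
  C: 13 × 12.011 = 156.143
  H: 14 × 1.008 = 14.112
  O: 6 × 15.999 = 95.994
Sum: 13×12.011 + 14×1.008 + 6×15.999 = 266.249 → 266.25 g/mol.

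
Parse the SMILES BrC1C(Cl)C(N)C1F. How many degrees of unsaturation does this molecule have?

Degree of unsaturation = (number of rings) + (number of π bonds).
Ring closures in the SMILES: 1.
π bonds: none → 0 DoU from unsaturation.
Total DoU = 1 + 0 = 1.

1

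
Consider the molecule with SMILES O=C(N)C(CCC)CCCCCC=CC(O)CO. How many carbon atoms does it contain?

14

Count every carbon token in the SMILES (each C, including those in ring-closure positions and inside branches).
Carbon count: 14.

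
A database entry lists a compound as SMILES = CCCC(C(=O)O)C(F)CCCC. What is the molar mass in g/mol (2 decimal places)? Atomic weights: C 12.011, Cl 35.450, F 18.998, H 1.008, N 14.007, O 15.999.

190.26 g/mol

First, the molecular formula is C10H19FO2 (counting implicit H from valence).
  C: 10 × 12.011 = 120.110
  F: 1 × 18.998 = 18.998
  H: 19 × 1.008 = 19.152
  O: 2 × 15.999 = 31.998
Sum: 10×12.011 + 1×18.998 + 19×1.008 + 2×15.999 = 190.258 → 190.26 g/mol.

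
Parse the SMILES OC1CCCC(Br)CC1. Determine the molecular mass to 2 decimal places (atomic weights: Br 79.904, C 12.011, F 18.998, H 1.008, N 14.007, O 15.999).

First, the molecular formula is C7H13BrO (counting implicit H from valence).
  Br: 1 × 79.904 = 79.904
  C: 7 × 12.011 = 84.077
  H: 13 × 1.008 = 13.104
  O: 1 × 15.999 = 15.999
Sum: 1×79.904 + 7×12.011 + 13×1.008 + 1×15.999 = 193.084 → 193.08 g/mol.

193.08 g/mol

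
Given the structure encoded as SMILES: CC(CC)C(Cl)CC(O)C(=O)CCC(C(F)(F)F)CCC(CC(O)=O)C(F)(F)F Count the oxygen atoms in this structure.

Scan the SMILES for O atoms (remember two-letter symbols like Cl and Br are single atoms).
Oxygen count: 4.

4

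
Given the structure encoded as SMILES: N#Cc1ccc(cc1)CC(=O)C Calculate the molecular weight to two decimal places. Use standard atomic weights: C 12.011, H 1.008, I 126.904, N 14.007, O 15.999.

First, the molecular formula is C10H9NO (counting implicit H from valence).
  C: 10 × 12.011 = 120.110
  H: 9 × 1.008 = 9.072
  N: 1 × 14.007 = 14.007
  O: 1 × 15.999 = 15.999
Sum: 10×12.011 + 9×1.008 + 1×14.007 + 1×15.999 = 159.188 → 159.19 g/mol.

159.19 g/mol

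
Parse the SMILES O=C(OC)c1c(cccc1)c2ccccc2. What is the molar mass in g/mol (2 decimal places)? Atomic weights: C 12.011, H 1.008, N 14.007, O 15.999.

First, the molecular formula is C14H12O2 (counting implicit H from valence).
  C: 14 × 12.011 = 168.154
  H: 12 × 1.008 = 12.096
  O: 2 × 15.999 = 31.998
Sum: 14×12.011 + 12×1.008 + 2×15.999 = 212.248 → 212.25 g/mol.

212.25 g/mol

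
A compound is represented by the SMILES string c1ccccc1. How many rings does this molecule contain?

1

In SMILES, each pair of matching ring-closure digits denotes one ring-closing bond; the number of such bonds equals the number of independent rings.
Ring-closure bonds here: 1.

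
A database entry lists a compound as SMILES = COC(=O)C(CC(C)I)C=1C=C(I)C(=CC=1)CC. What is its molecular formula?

Walk through each heavy atom and fill implicit hydrogens from standard valence (C 4, N 3, O 2, S 2, halogen 1):
  atom 1: C, bond orders sum to 1 (valence 4) → 3 H
  atom 2: O, bond orders sum to 2 (valence 2) → 0 H
  atom 3: C, bond orders sum to 4 (valence 4) → 0 H
  atom 4: O, bond orders sum to 2 (valence 2) → 0 H
  atom 5: C, bond orders sum to 3 (valence 4) → 1 H
  atom 6: C, bond orders sum to 2 (valence 4) → 2 H
  atom 7: C, bond orders sum to 3 (valence 4) → 1 H
  atom 8: C, bond orders sum to 1 (valence 4) → 3 H
  atom 9: I (halogen, monovalent) → 0 H
  atom 10: C, bond orders sum to 4 (valence 4) → 0 H
  atom 11: C, bond orders sum to 3 (valence 4) → 1 H
  atom 12: C, bond orders sum to 4 (valence 4) → 0 H
  atom 13: I (halogen, monovalent) → 0 H
  atom 14: C, bond orders sum to 4 (valence 4) → 0 H
  atom 15: C, bond orders sum to 3 (valence 4) → 1 H
  atom 16: C, bond orders sum to 3 (valence 4) → 1 H
  atom 17: C, bond orders sum to 2 (valence 4) → 2 H
  atom 18: C, bond orders sum to 1 (valence 4) → 3 H
Totals → C:14, H:18, I:2, O:2.
In Hill order: C14H18I2O2.

C14H18I2O2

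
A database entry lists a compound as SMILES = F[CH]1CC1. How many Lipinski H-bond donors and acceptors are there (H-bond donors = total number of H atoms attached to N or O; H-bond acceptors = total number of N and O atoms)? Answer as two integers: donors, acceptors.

0, 0

Donors: find every N or O and count the H atoms it carries.
  (no N or O atoms present)
Lipinski HBD = 0.
Acceptors: N atoms = 0, O atoms = 0 → HBA = 0.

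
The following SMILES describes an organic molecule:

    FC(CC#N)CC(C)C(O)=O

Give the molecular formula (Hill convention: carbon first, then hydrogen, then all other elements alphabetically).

C7H10FNO2

Walk through each heavy atom and fill implicit hydrogens from standard valence (C 4, N 3, O 2, S 2, halogen 1):
  atom 1: F (halogen, monovalent) → 0 H
  atom 2: C, bond orders sum to 3 (valence 4) → 1 H
  atom 3: C, bond orders sum to 2 (valence 4) → 2 H
  atom 4: C, bond orders sum to 4 (valence 4) → 0 H
  atom 5: N, bond orders sum to 3 (valence 3) → 0 H
  atom 6: C, bond orders sum to 2 (valence 4) → 2 H
  atom 7: C, bond orders sum to 3 (valence 4) → 1 H
  atom 8: C, bond orders sum to 1 (valence 4) → 3 H
  atom 9: C, bond orders sum to 4 (valence 4) → 0 H
  atom 10: O, bond orders sum to 1 (valence 2) → 1 H
  atom 11: O, bond orders sum to 2 (valence 2) → 0 H
Totals → C:7, H:10, F:1, N:1, O:2.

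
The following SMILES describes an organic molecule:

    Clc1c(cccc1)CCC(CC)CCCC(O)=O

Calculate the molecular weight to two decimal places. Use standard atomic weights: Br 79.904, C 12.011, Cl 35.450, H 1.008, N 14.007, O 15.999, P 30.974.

268.78 g/mol

First, the molecular formula is C15H21ClO2 (counting implicit H from valence).
  C: 15 × 12.011 = 180.165
  Cl: 1 × 35.450 = 35.450
  H: 21 × 1.008 = 21.168
  O: 2 × 15.999 = 31.998
Sum: 15×12.011 + 1×35.450 + 21×1.008 + 2×15.999 = 268.781 → 268.78 g/mol.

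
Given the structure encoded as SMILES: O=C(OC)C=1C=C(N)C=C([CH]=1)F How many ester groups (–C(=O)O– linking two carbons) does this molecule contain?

1

The ester motif appears at heavy-atom position 2 in the SMILES.
Other groups present: 1 primary amine.
Ester count: 1.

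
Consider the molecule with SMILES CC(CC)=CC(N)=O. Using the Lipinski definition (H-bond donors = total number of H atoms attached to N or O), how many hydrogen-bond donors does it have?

Donors: find every N or O and count the H atoms it carries.
  atom 7 (N): bond orders sum to 1 → 2 H
  atom 8 (O): bond orders sum to 2 → 0 H
Lipinski HBD = 2.

2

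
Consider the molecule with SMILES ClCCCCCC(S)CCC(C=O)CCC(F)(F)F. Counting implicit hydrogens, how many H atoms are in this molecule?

22

Walk through each heavy atom and fill implicit hydrogens from standard valence (C 4, N 3, O 2, S 2, halogen 1):
  atom 1: Cl (halogen, monovalent) → 0 H
  atom 2: C, bond orders sum to 2 (valence 4) → 2 H
  atom 3: C, bond orders sum to 2 (valence 4) → 2 H
  atom 4: C, bond orders sum to 2 (valence 4) → 2 H
  atom 5: C, bond orders sum to 2 (valence 4) → 2 H
  atom 6: C, bond orders sum to 2 (valence 4) → 2 H
  atom 7: C, bond orders sum to 3 (valence 4) → 1 H
  atom 8: S, bond orders sum to 1 (valence 2) → 1 H
  atom 9: C, bond orders sum to 2 (valence 4) → 2 H
  atom 10: C, bond orders sum to 2 (valence 4) → 2 H
  atom 11: C, bond orders sum to 3 (valence 4) → 1 H
  atom 12: C, bond orders sum to 3 (valence 4) → 1 H
  atom 13: O, bond orders sum to 2 (valence 2) → 0 H
  atom 14: C, bond orders sum to 2 (valence 4) → 2 H
  atom 15: C, bond orders sum to 2 (valence 4) → 2 H
  atom 16: C, bond orders sum to 4 (valence 4) → 0 H
  atom 17: F (halogen, monovalent) → 0 H
  atom 18: F (halogen, monovalent) → 0 H
  atom 19: F (halogen, monovalent) → 0 H
Total hydrogens: 22.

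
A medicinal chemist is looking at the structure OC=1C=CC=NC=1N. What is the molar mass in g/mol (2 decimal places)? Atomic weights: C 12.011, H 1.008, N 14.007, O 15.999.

110.12 g/mol

First, the molecular formula is C5H6N2O (counting implicit H from valence).
  C: 5 × 12.011 = 60.055
  H: 6 × 1.008 = 6.048
  N: 2 × 14.007 = 28.014
  O: 1 × 15.999 = 15.999
Sum: 5×12.011 + 6×1.008 + 2×14.007 + 1×15.999 = 110.116 → 110.12 g/mol.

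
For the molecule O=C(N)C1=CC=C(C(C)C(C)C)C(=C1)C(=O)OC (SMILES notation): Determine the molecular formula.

Walk through each heavy atom and fill implicit hydrogens from standard valence (C 4, N 3, O 2, S 2, halogen 1):
  atom 1: O, bond orders sum to 2 (valence 2) → 0 H
  atom 2: C, bond orders sum to 4 (valence 4) → 0 H
  atom 3: N, bond orders sum to 1 (valence 3) → 2 H
  atom 4: C, bond orders sum to 4 (valence 4) → 0 H
  atom 5: C, bond orders sum to 3 (valence 4) → 1 H
  atom 6: C, bond orders sum to 3 (valence 4) → 1 H
  atom 7: C, bond orders sum to 4 (valence 4) → 0 H
  atom 8: C, bond orders sum to 3 (valence 4) → 1 H
  atom 9: C, bond orders sum to 1 (valence 4) → 3 H
  atom 10: C, bond orders sum to 3 (valence 4) → 1 H
  atom 11: C, bond orders sum to 1 (valence 4) → 3 H
  atom 12: C, bond orders sum to 1 (valence 4) → 3 H
  atom 13: C, bond orders sum to 4 (valence 4) → 0 H
  atom 14: C, bond orders sum to 3 (valence 4) → 1 H
  atom 15: C, bond orders sum to 4 (valence 4) → 0 H
  atom 16: O, bond orders sum to 2 (valence 2) → 0 H
  atom 17: O, bond orders sum to 2 (valence 2) → 0 H
  atom 18: C, bond orders sum to 1 (valence 4) → 3 H
Totals → C:14, H:19, N:1, O:3.

C14H19NO3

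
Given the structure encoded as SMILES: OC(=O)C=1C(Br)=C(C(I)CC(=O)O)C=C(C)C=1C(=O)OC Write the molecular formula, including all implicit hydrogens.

C13H12BrIO6

Walk through each heavy atom and fill implicit hydrogens from standard valence (C 4, N 3, O 2, S 2, halogen 1):
  atom 1: O, bond orders sum to 1 (valence 2) → 1 H
  atom 2: C, bond orders sum to 4 (valence 4) → 0 H
  atom 3: O, bond orders sum to 2 (valence 2) → 0 H
  atom 4: C, bond orders sum to 4 (valence 4) → 0 H
  atom 5: C, bond orders sum to 4 (valence 4) → 0 H
  atom 6: Br (halogen, monovalent) → 0 H
  atom 7: C, bond orders sum to 4 (valence 4) → 0 H
  atom 8: C, bond orders sum to 3 (valence 4) → 1 H
  atom 9: I (halogen, monovalent) → 0 H
  atom 10: C, bond orders sum to 2 (valence 4) → 2 H
  atom 11: C, bond orders sum to 4 (valence 4) → 0 H
  atom 12: O, bond orders sum to 2 (valence 2) → 0 H
  atom 13: O, bond orders sum to 1 (valence 2) → 1 H
  atom 14: C, bond orders sum to 3 (valence 4) → 1 H
  atom 15: C, bond orders sum to 4 (valence 4) → 0 H
  atom 16: C, bond orders sum to 1 (valence 4) → 3 H
  atom 17: C, bond orders sum to 4 (valence 4) → 0 H
  atom 18: C, bond orders sum to 4 (valence 4) → 0 H
  atom 19: O, bond orders sum to 2 (valence 2) → 0 H
  atom 20: O, bond orders sum to 2 (valence 2) → 0 H
  atom 21: C, bond orders sum to 1 (valence 4) → 3 H
Totals → C:13, H:12, Br:1, I:1, O:6.
In Hill order: C13H12BrIO6.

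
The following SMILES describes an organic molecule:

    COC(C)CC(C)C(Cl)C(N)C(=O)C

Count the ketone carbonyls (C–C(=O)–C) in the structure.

The ketone motif appears at heavy-atom position 12 in the SMILES.
Other groups present: 1 ether, 1 primary amine.
Ketone count: 1.

1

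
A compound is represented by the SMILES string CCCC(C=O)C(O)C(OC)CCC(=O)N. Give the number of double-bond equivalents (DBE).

2

Molecular formula: C11H21NO4.
DoU = (2C + 2 + N − H − X) / 2, where X is the halogen count and O/S are ignored.
    = (2·11 + 2 + 1 − 21 − 0) / 2 = 4 / 2 = 2.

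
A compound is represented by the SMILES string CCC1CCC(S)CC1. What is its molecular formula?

C8H16S

Walk through each heavy atom and fill implicit hydrogens from standard valence (C 4, N 3, O 2, S 2, halogen 1):
  atom 1: C, bond orders sum to 1 (valence 4) → 3 H
  atom 2: C, bond orders sum to 2 (valence 4) → 2 H
  atom 3: C, bond orders sum to 3 (valence 4) → 1 H
  atom 4: C, bond orders sum to 2 (valence 4) → 2 H
  atom 5: C, bond orders sum to 2 (valence 4) → 2 H
  atom 6: C, bond orders sum to 3 (valence 4) → 1 H
  atom 7: S, bond orders sum to 1 (valence 2) → 1 H
  atom 8: C, bond orders sum to 2 (valence 4) → 2 H
  atom 9: C, bond orders sum to 2 (valence 4) → 2 H
Totals → C:8, H:16, S:1.
In Hill order: C8H16S.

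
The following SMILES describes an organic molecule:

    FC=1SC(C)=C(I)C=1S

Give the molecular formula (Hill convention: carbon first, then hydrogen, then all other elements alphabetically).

C5H4FIS2

Walk through each heavy atom and fill implicit hydrogens from standard valence (C 4, N 3, O 2, S 2, halogen 1):
  atom 1: F (halogen, monovalent) → 0 H
  atom 2: C, bond orders sum to 4 (valence 4) → 0 H
  atom 3: S, bond orders sum to 2 (valence 2) → 0 H
  atom 4: C, bond orders sum to 4 (valence 4) → 0 H
  atom 5: C, bond orders sum to 1 (valence 4) → 3 H
  atom 6: C, bond orders sum to 4 (valence 4) → 0 H
  atom 7: I (halogen, monovalent) → 0 H
  atom 8: C, bond orders sum to 4 (valence 4) → 0 H
  atom 9: S, bond orders sum to 1 (valence 2) → 1 H
Totals → C:5, H:4, F:1, I:1, S:2.
In Hill order: C5H4FIS2.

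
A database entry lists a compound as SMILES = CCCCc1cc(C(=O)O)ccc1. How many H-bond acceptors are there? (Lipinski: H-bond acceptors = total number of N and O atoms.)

N atoms: 0; O atoms: 2.
Lipinski HBA = 0 + 2 = 2.

2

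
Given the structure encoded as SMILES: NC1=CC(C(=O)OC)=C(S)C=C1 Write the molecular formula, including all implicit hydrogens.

Walk through each heavy atom and fill implicit hydrogens from standard valence (C 4, N 3, O 2, S 2, halogen 1):
  atom 1: N, bond orders sum to 1 (valence 3) → 2 H
  atom 2: C, bond orders sum to 4 (valence 4) → 0 H
  atom 3: C, bond orders sum to 3 (valence 4) → 1 H
  atom 4: C, bond orders sum to 4 (valence 4) → 0 H
  atom 5: C, bond orders sum to 4 (valence 4) → 0 H
  atom 6: O, bond orders sum to 2 (valence 2) → 0 H
  atom 7: O, bond orders sum to 2 (valence 2) → 0 H
  atom 8: C, bond orders sum to 1 (valence 4) → 3 H
  atom 9: C, bond orders sum to 4 (valence 4) → 0 H
  atom 10: S, bond orders sum to 1 (valence 2) → 1 H
  atom 11: C, bond orders sum to 3 (valence 4) → 1 H
  atom 12: C, bond orders sum to 3 (valence 4) → 1 H
Totals → C:8, H:9, N:1, O:2, S:1.
In Hill order: C8H9NO2S.

C8H9NO2S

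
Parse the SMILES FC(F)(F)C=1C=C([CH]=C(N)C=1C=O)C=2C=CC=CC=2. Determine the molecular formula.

Walk through each heavy atom and fill implicit hydrogens from standard valence (C 4, N 3, O 2, S 2, halogen 1):
  atom 1: F (halogen, monovalent) → 0 H
  atom 2: C, bond orders sum to 4 (valence 4) → 0 H
  atom 3: F (halogen, monovalent) → 0 H
  atom 4: F (halogen, monovalent) → 0 H
  atom 5: C, bond orders sum to 4 (valence 4) → 0 H
  atom 6: C, bond orders sum to 3 (valence 4) → 1 H
  atom 7: C, bond orders sum to 4 (valence 4) → 0 H
  atom 8: C with explicit H count 1
  atom 9: C, bond orders sum to 4 (valence 4) → 0 H
  atom 10: N, bond orders sum to 1 (valence 3) → 2 H
  atom 11: C, bond orders sum to 4 (valence 4) → 0 H
  atom 12: C, bond orders sum to 3 (valence 4) → 1 H
  atom 13: O, bond orders sum to 2 (valence 2) → 0 H
  atom 14: C, bond orders sum to 4 (valence 4) → 0 H
  atom 15: C, bond orders sum to 3 (valence 4) → 1 H
  atom 16: C, bond orders sum to 3 (valence 4) → 1 H
  atom 17: C, bond orders sum to 3 (valence 4) → 1 H
  atom 18: C, bond orders sum to 3 (valence 4) → 1 H
  atom 19: C, bond orders sum to 3 (valence 4) → 1 H
Totals → C:14, H:10, F:3, N:1, O:1.
In Hill order: C14H10F3NO.

C14H10F3NO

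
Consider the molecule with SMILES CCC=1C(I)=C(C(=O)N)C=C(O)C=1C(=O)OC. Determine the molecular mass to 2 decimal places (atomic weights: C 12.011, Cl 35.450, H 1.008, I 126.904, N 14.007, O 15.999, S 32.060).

First, the molecular formula is C11H12INO4 (counting implicit H from valence).
  C: 11 × 12.011 = 132.121
  H: 12 × 1.008 = 12.096
  I: 1 × 126.904 = 126.904
  N: 1 × 14.007 = 14.007
  O: 4 × 15.999 = 63.996
Sum: 11×12.011 + 12×1.008 + 1×126.904 + 1×14.007 + 4×15.999 = 349.124 → 349.12 g/mol.

349.12 g/mol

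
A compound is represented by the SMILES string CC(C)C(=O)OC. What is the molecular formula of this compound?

Walk through each heavy atom and fill implicit hydrogens from standard valence (C 4, N 3, O 2, S 2, halogen 1):
  atom 1: C, bond orders sum to 1 (valence 4) → 3 H
  atom 2: C, bond orders sum to 3 (valence 4) → 1 H
  atom 3: C, bond orders sum to 1 (valence 4) → 3 H
  atom 4: C, bond orders sum to 4 (valence 4) → 0 H
  atom 5: O, bond orders sum to 2 (valence 2) → 0 H
  atom 6: O, bond orders sum to 2 (valence 2) → 0 H
  atom 7: C, bond orders sum to 1 (valence 4) → 3 H
Totals → C:5, H:10, O:2.

C5H10O2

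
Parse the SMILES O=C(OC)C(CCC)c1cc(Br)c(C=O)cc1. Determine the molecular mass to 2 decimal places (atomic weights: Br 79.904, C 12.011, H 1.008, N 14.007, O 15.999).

First, the molecular formula is C13H15BrO3 (counting implicit H from valence).
  Br: 1 × 79.904 = 79.904
  C: 13 × 12.011 = 156.143
  H: 15 × 1.008 = 15.120
  O: 3 × 15.999 = 47.997
Sum: 1×79.904 + 13×12.011 + 15×1.008 + 3×15.999 = 299.164 → 299.16 g/mol.

299.16 g/mol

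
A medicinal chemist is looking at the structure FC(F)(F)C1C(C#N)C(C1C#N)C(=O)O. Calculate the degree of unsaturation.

6

Degree of unsaturation = (number of rings) + (number of π bonds).
Ring closures in the SMILES: 1.
π bonds: 1 double bond (each 1 DoU), 2 triple bonds (each 2 DoU) → 5 DoU from unsaturation.
Total DoU = 1 + 5 = 6.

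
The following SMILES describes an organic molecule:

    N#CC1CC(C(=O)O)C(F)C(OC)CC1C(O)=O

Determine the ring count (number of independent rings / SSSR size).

1

In SMILES, each pair of matching ring-closure digits denotes one ring-closing bond; the number of such bonds equals the number of independent rings.
Ring-closure bonds here: 1.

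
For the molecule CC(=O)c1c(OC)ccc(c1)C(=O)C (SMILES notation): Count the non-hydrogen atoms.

Every atom symbol written in the SMILES (organic subset) is one heavy atom; implicit H are not written.
Heavy atoms by element → C:11, O:3.
Total: 14.

14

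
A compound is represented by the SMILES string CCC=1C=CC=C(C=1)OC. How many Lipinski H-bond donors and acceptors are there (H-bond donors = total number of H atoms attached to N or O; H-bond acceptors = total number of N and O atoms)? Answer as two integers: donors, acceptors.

Donors: find every N or O and count the H atoms it carries.
  atom 9 (O): bond orders sum to 2 → 0 H
Lipinski HBD = 0.
Acceptors: N atoms = 0, O atoms = 1 → HBA = 1.

0, 1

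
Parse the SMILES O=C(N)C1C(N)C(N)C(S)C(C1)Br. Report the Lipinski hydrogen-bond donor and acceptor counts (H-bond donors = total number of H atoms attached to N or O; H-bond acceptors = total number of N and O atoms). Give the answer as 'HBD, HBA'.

6, 4

Donors: find every N or O and count the H atoms it carries.
  atom 1 (O): bond orders sum to 2 → 0 H
  atom 3 (N): bond orders sum to 1 → 2 H
  atom 6 (N): bond orders sum to 1 → 2 H
  atom 8 (N): bond orders sum to 1 → 2 H
Lipinski HBD = 6.
Acceptors: N atoms = 3, O atoms = 1 → HBA = 4.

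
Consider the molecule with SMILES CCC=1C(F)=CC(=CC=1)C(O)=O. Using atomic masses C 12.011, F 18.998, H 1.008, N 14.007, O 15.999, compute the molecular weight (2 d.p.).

168.17 g/mol

First, the molecular formula is C9H9FO2 (counting implicit H from valence).
  C: 9 × 12.011 = 108.099
  F: 1 × 18.998 = 18.998
  H: 9 × 1.008 = 9.072
  O: 2 × 15.999 = 31.998
Sum: 9×12.011 + 1×18.998 + 9×1.008 + 2×15.999 = 168.167 → 168.17 g/mol.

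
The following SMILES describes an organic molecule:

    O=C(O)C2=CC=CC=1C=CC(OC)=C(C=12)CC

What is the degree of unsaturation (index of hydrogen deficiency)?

Degree of unsaturation = (number of rings) + (number of π bonds).
Ring closures in the SMILES: 2.
π bonds: 6 double bonds (each 1 DoU) → 6 DoU from unsaturation.
Total DoU = 2 + 6 = 8.

8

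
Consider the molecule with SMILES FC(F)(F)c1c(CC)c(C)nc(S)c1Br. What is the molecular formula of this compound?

C9H9BrF3NS

Walk through each heavy atom and fill implicit hydrogens from standard valence (C 4, N 3, O 2, S 2, halogen 1); for lowercase aromatic atoms, an aromatic c carries 1 H when it has two neighbours and 0 H with three, and aromatic n carries 0 H:
  atom 1: F (halogen, monovalent) → 0 H
  atom 2: C, bond orders sum to 4 (valence 4) → 0 H
  atom 3: F (halogen, monovalent) → 0 H
  atom 4: F (halogen, monovalent) → 0 H
  atom 5: aromatic c, 3 neighbours → 0 H
  atom 6: aromatic c, 3 neighbours → 0 H
  atom 7: C, bond orders sum to 2 (valence 4) → 2 H
  atom 8: C, bond orders sum to 1 (valence 4) → 3 H
  atom 9: aromatic c, 3 neighbours → 0 H
  atom 10: C, bond orders sum to 1 (valence 4) → 3 H
  atom 11: aromatic n, 2 neighbours → 0 H
  atom 12: aromatic c, 3 neighbours → 0 H
  atom 13: S, bond orders sum to 1 (valence 2) → 1 H
  atom 14: aromatic c, 3 neighbours → 0 H
  atom 15: Br (halogen, monovalent) → 0 H
Totals → C:9, H:9, Br:1, F:3, N:1, S:1.
In Hill order: C9H9BrF3NS.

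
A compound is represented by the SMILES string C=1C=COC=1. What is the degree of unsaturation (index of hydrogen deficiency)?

3

Degree of unsaturation = (number of rings) + (number of π bonds).
Ring closures in the SMILES: 1.
π bonds: 2 double bonds (each 1 DoU) → 2 DoU from unsaturation.
Total DoU = 1 + 2 = 3.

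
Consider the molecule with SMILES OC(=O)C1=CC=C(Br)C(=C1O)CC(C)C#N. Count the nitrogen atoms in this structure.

1

Scan the SMILES for N atoms (remember two-letter symbols like Cl and Br are single atoms).
Nitrogen count: 1.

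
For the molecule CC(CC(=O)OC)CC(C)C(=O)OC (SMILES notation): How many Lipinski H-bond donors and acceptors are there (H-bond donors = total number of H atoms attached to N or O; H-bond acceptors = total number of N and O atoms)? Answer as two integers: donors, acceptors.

0, 4

Donors: find every N or O and count the H atoms it carries.
  atom 5 (O): bond orders sum to 2 → 0 H
  atom 6 (O): bond orders sum to 2 → 0 H
  atom 12 (O): bond orders sum to 2 → 0 H
  atom 13 (O): bond orders sum to 2 → 0 H
Lipinski HBD = 0.
Acceptors: N atoms = 0, O atoms = 4 → HBA = 4.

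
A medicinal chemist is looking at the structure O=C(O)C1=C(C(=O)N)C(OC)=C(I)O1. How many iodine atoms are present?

Scan the SMILES for I atoms (remember two-letter symbols like Cl and Br are single atoms).
Iodine count: 1.

1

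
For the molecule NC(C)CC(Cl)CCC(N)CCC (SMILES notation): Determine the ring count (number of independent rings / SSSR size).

In SMILES, each pair of matching ring-closure digits denotes one ring-closing bond; the number of such bonds equals the number of independent rings.
Ring-closure bonds here: 0.

0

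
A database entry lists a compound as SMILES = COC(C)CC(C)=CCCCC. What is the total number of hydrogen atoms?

Walk through each heavy atom and fill implicit hydrogens from standard valence (C 4, N 3, O 2, S 2, halogen 1):
  atom 1: C, bond orders sum to 1 (valence 4) → 3 H
  atom 2: O, bond orders sum to 2 (valence 2) → 0 H
  atom 3: C, bond orders sum to 3 (valence 4) → 1 H
  atom 4: C, bond orders sum to 1 (valence 4) → 3 H
  atom 5: C, bond orders sum to 2 (valence 4) → 2 H
  atom 6: C, bond orders sum to 4 (valence 4) → 0 H
  atom 7: C, bond orders sum to 1 (valence 4) → 3 H
  atom 8: C, bond orders sum to 3 (valence 4) → 1 H
  atom 9: C, bond orders sum to 2 (valence 4) → 2 H
  atom 10: C, bond orders sum to 2 (valence 4) → 2 H
  atom 11: C, bond orders sum to 2 (valence 4) → 2 H
  atom 12: C, bond orders sum to 1 (valence 4) → 3 H
Total hydrogens: 22.

22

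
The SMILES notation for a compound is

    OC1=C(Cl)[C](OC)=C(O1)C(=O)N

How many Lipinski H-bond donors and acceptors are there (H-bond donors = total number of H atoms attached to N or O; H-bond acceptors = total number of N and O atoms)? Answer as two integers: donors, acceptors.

Donors: find every N or O and count the H atoms it carries.
  atom 1 (O): bond orders sum to 1 → 1 H
  atom 6 (O): bond orders sum to 2 → 0 H
  atom 9 (O): bond orders sum to 2 → 0 H
  atom 11 (O): bond orders sum to 2 → 0 H
  atom 12 (N): bond orders sum to 1 → 2 H
Lipinski HBD = 3.
Acceptors: N atoms = 1, O atoms = 4 → HBA = 5.

3, 5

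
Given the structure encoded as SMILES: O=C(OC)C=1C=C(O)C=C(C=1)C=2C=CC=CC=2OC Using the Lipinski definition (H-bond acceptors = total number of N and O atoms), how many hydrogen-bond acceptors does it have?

4

N atoms: 0; O atoms: 4.
Lipinski HBA = 0 + 4 = 4.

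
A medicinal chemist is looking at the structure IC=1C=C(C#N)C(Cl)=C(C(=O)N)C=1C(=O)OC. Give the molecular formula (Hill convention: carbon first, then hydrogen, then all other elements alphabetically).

Walk through each heavy atom and fill implicit hydrogens from standard valence (C 4, N 3, O 2, S 2, halogen 1):
  atom 1: I (halogen, monovalent) → 0 H
  atom 2: C, bond orders sum to 4 (valence 4) → 0 H
  atom 3: C, bond orders sum to 3 (valence 4) → 1 H
  atom 4: C, bond orders sum to 4 (valence 4) → 0 H
  atom 5: C, bond orders sum to 4 (valence 4) → 0 H
  atom 6: N, bond orders sum to 3 (valence 3) → 0 H
  atom 7: C, bond orders sum to 4 (valence 4) → 0 H
  atom 8: Cl (halogen, monovalent) → 0 H
  atom 9: C, bond orders sum to 4 (valence 4) → 0 H
  atom 10: C, bond orders sum to 4 (valence 4) → 0 H
  atom 11: O, bond orders sum to 2 (valence 2) → 0 H
  atom 12: N, bond orders sum to 1 (valence 3) → 2 H
  atom 13: C, bond orders sum to 4 (valence 4) → 0 H
  atom 14: C, bond orders sum to 4 (valence 4) → 0 H
  atom 15: O, bond orders sum to 2 (valence 2) → 0 H
  atom 16: O, bond orders sum to 2 (valence 2) → 0 H
  atom 17: C, bond orders sum to 1 (valence 4) → 3 H
Totals → C:10, H:6, Cl:1, I:1, N:2, O:3.

C10H6ClIN2O3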